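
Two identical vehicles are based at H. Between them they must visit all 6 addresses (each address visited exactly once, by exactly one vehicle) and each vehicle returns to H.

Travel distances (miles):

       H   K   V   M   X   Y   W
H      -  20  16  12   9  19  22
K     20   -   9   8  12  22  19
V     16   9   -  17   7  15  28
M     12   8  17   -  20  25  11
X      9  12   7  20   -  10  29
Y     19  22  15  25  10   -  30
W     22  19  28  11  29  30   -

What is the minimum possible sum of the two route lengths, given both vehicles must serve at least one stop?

Check every non-empty split of the stops between the two vehicles; for each half take its own optimal tour:
  {K} + {V, M, X, Y, W}: 40 + 84 = 124
  {V} + {K, M, X, Y, W}: 32 + 82 = 114
  {K, V} + {M, X, Y, W}: 45 + 72 = 117
  {M} + {K, V, X, Y, W}: 24 + 84 = 108
  {K, M} + {V, X, Y, W}: 40 + 83 = 123
  {V, M} + {K, X, Y, W}: 45 + 82 = 127
  … (31 splits in total)
  {X} + {K, V, M, Y, W}: 18 + 84 = 102  ← best
Best: vehicle 1 H → X → H = 18; vehicle 2 H → Y → V → K → M → W → H = 84; combined 102.

Minimum combined distance: 102 miles.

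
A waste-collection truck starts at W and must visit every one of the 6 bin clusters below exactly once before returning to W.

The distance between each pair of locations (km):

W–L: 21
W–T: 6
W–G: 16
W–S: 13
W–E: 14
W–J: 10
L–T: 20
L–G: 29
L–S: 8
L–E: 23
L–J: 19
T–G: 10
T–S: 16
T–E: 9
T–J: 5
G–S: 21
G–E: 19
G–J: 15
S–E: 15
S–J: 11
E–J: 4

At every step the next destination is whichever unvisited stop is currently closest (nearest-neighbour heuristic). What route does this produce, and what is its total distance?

At W the remaining stops are T 6, J 10, S 13, E 14, G 16, L 21; go to T.
At T the remaining stops are J 5, E 9, G 10, S 16, L 20; go to J.
At J the remaining stops are E 4, S 11, G 15, L 19; go to E.
At E the remaining stops are S 15, G 19, L 23; go to S.
At S the remaining stops are L 8, G 21; go to L.
At L the remaining stops are G 29; go to G.
Return G→W: 16.
Total = 6 + 5 + 4 + 15 + 8 + 29 + 16 = 83.

83 km along W → T → J → E → S → L → G → W.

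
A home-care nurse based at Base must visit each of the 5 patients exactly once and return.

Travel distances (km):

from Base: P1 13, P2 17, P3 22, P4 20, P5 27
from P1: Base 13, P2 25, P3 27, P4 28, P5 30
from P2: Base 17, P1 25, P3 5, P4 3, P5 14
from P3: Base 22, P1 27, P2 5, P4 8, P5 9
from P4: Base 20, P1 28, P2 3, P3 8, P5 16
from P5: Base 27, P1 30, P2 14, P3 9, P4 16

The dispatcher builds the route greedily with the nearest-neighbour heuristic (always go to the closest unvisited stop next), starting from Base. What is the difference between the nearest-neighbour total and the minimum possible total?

The nearest-neighbour route is 5 km longer than optimal.

From Base: P1=13, P2=17, P4=20, P3=22, P5=27 → choose P1 (13).
From P1: P2=25, P3=27, P4=28, P5=30 → choose P2 (25).
From P2: P4=3, P3=5, P5=14 → choose P4 (3).
From P4: P3=8, P5=16 → choose P3 (8).
From P3: P5=9 → choose P5 (9).
NN route Base → P1 → P2 → P4 → P3 → P5 → Base costs 85.
Optimal: Base → P1 → P5 → P3 → P2 → P4 → Base costs 80 (by enumerating all 60 distinct tours).
Excess = 85 − 80 = 5.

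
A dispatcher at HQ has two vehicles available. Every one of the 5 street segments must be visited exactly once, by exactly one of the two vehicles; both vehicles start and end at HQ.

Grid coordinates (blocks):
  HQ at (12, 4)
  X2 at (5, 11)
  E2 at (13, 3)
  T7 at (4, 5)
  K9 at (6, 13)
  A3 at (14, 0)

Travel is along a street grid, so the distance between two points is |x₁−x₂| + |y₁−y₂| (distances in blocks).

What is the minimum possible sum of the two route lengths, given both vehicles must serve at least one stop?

Minimum combined distance: 46 blocks.

Try each way of splitting the stops between the two vehicles (each non-empty) and, for each split, find the best tour for each vehicle:
  {X2} + {E2, T7, K9, A3}: 28 + 46 = 74
  {E2} + {X2, T7, K9, A3}: 4 + 46 = 50
  {X2, E2} + {T7, K9, A3}: 32 + 46 = 78
  {T7} + {X2, E2, K9, A3}: 18 + 44 = 62
  {X2, T7} + {E2, K9, A3}: 30 + 42 = 72
  {E2, T7} + {X2, K9, A3}: 22 + 44 = 66
  … (15 splits in total)
  {X2, T7, K9} + {E2, A3}: 34 + 12 = 46  ← best
Best: vehicle 1 HQ → T7 → X2 → K9 → HQ = 34; vehicle 2 HQ → E2 → A3 → HQ = 12; combined 46.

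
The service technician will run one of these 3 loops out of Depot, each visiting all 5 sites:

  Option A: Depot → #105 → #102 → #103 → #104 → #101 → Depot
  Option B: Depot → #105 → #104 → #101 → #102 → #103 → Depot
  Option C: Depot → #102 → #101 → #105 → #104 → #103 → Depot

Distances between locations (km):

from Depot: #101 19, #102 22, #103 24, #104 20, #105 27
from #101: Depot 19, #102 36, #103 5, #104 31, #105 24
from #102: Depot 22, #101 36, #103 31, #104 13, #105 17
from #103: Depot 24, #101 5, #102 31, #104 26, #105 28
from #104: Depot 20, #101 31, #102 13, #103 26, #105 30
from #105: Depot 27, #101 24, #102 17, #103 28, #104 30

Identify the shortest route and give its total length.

Option A: 27 + 17 + 31 + 26 + 31 + 19 = 151
Option B: 27 + 30 + 31 + 36 + 31 + 24 = 179
Option C: 22 + 36 + 24 + 30 + 26 + 24 = 162

Shortest is Option A, total 151 km.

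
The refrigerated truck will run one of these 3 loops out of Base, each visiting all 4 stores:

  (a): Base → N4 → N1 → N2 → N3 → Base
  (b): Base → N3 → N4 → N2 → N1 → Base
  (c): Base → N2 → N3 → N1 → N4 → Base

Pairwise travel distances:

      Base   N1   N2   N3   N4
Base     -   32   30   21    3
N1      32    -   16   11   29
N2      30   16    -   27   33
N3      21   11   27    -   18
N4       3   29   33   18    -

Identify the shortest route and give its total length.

Shortest is (a), total 96.

(a): 3 + 29 + 16 + 27 + 21 = 96
(b): 21 + 18 + 33 + 16 + 32 = 120
(c): 30 + 27 + 11 + 29 + 3 = 100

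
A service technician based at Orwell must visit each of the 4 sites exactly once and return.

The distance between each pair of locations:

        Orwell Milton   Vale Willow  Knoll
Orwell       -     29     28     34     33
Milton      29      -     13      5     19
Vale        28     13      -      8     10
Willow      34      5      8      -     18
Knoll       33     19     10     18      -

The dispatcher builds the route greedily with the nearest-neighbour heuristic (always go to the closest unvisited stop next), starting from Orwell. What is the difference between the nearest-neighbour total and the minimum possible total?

From Orwell: Vale=28, Milton=29, Knoll=33, Willow=34 → choose Vale (28).
From Vale: Willow=8, Knoll=10, Milton=13 → choose Willow (8).
From Willow: Milton=5, Knoll=18 → choose Milton (5).
From Milton: Knoll=19 → choose Knoll (19).
NN route Orwell → Vale → Willow → Milton → Knoll → Orwell costs 93.
Optimal: Orwell → Milton → Willow → Vale → Knoll → Orwell costs 85 (by enumerating all 12 distinct tours).
Excess = 93 − 85 = 8.

The nearest-neighbour route is 8 longer than optimal.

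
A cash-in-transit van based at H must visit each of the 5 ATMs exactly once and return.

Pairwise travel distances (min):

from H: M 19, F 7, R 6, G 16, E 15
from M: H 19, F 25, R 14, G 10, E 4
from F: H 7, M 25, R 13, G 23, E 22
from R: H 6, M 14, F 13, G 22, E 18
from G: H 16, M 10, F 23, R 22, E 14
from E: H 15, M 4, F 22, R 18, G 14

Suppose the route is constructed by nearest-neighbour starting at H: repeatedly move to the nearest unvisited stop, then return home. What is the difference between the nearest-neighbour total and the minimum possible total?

H: R=6, F=7, E=15, G=16, M=19 ⇒ R
R: F=13, M=14, E=18, G=22 ⇒ F
F: E=22, G=23, M=25 ⇒ E
E: M=4, G=14 ⇒ M
M: G=10 ⇒ G
NN route H → R → F → E → M → G → H costs 71.
Optimal: H → F → R → M → E → G → H costs 68 (by enumerating all 60 distinct tours).
Excess = 71 − 68 = 3.

3 min longer than the optimal tour.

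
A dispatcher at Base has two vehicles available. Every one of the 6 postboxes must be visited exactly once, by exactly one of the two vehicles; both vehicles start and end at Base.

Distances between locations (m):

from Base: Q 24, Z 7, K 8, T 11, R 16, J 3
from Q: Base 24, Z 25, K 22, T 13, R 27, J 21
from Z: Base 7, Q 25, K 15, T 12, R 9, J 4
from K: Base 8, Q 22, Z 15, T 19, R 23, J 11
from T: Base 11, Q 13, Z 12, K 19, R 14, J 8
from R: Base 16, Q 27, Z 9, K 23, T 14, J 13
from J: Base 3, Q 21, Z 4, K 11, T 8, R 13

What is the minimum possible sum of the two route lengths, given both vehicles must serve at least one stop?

There are 2^5 − 1 = 31 ways to divide the 6 stops into two non-empty groups. For each, the best each vehicle can do is its own shortest tour through its group:
  {Q} + {Z, K, T, R, J}: 48 + 57 = 105
  {Z} + {Q, K, T, R, J}: 14 + 73 = 87
  {Q, Z} + {K, T, R, J}: 56 + 56 = 112
  {K} + {Q, Z, T, R, J}: 16 + 67 = 83
  {Q, K} + {Z, T, R, J}: 54 + 41 = 95
  {Z, K} + {Q, T, R, J}: 30 + 67 = 97
  … (31 splits in total)
  {Q, Z, K, T, R} + {J}: 73 + 6 = 79  ← best
Best: vehicle 1 Base → Z → R → T → Q → K → Base = 73; vehicle 2 Base → J → Base = 6; combined 79.

Minimum combined distance: 79 m.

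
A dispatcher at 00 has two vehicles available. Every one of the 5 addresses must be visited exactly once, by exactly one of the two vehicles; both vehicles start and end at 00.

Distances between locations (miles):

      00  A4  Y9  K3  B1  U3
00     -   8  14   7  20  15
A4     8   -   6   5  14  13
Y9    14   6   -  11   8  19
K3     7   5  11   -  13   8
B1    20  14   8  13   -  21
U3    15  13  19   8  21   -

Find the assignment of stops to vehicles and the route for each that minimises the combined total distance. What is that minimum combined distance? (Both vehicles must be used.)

There are 2^4 − 1 = 15 ways to divide the 5 stops into two non-empty groups. For each, the best each vehicle can do is its own shortest tour through its group:
  {A4} + {Y9, K3, B1, U3}: 16 + 58 = 74
  {Y9} + {A4, K3, B1, U3}: 28 + 58 = 86
  {A4, Y9} + {K3, B1, U3}: 28 + 56 = 84
  {K3} + {A4, Y9, B1, U3}: 14 + 58 = 72
  {A4, K3} + {Y9, B1, U3}: 20 + 58 = 78
  {Y9, K3} + {A4, B1, U3}: 32 + 58 = 90
  … (15 splits in total)
Best: vehicle 1 00 → K3 → 00 = 14; vehicle 2 00 → A4 → Y9 → B1 → U3 → 00 = 58; combined 72.

72 miles — the smallest possible combined total.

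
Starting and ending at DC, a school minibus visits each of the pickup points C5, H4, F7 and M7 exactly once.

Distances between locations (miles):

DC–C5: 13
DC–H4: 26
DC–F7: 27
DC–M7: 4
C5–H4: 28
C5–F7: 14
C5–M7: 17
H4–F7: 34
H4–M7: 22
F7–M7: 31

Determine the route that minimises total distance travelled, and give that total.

87 miles — the shortest possible round trip.

DC → C5 → H4 → F7 → M7 → DC: 13+28+34+31+4 = 110
DC → C5 → H4 → M7 → F7 → DC: 13+28+22+31+27 = 121
DC → C5 → F7 → H4 → M7 → DC: 13+14+34+22+4 = 87
DC → C5 → F7 → M7 → H4 → DC: 13+14+31+22+26 = 106
DC → C5 → M7 → H4 → F7 → DC: 13+17+22+34+27 = 113
DC → C5 → M7 → F7 → H4 → DC: 13+17+31+34+26 = 121
DC → H4 → C5 → F7 → M7 → DC: 26+28+14+31+4 = 103
DC → H4 → C5 → M7 → F7 → DC: 26+28+17+31+27 = 129
DC → H4 → F7 → C5 → M7 → DC: 26+34+14+17+4 = 95
DC → H4 → M7 → C5 → F7 → DC: 26+22+17+14+27 = 106
DC → F7 → C5 → H4 → M7 → DC: 27+14+28+22+4 = 95
DC → F7 → H4 → C5 → M7 → DC: 27+34+28+17+4 = 110
The minimum is 87.
One optimal route: DC → C5 → F7 → H4 → M7 → DC (or its reverse).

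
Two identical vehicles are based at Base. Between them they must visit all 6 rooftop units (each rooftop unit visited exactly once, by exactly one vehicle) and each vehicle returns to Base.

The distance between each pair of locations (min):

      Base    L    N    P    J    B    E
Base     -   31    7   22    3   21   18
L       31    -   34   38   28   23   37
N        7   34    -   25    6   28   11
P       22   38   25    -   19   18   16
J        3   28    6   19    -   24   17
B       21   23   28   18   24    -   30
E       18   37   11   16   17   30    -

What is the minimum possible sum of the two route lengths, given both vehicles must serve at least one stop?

Try each way of splitting the stops between the two vehicles (each non-empty) and, for each split, find the best tour for each vehicle:
  {L} + {N, P, J, B, E}: 62 + 75 = 137
  {N} + {L, P, J, B, E}: 14 + 106 = 120
  {L, N} + {P, J, B, E}: 72 + 75 = 147
  {P} + {L, N, J, B, E}: 44 + 101 = 145
  {L, P} + {N, J, B, E}: 91 + 71 = 162
  {N, P} + {L, J, B, E}: 54 + 101 = 155
  … (31 splits in total)
  {J} + {L, N, P, B, E}: 6 + 106 = 112  ← best
Best: vehicle 1 Base → J → Base = 6; vehicle 2 Base → L → B → P → E → N → Base = 106; combined 112.

112 min — the smallest possible combined total.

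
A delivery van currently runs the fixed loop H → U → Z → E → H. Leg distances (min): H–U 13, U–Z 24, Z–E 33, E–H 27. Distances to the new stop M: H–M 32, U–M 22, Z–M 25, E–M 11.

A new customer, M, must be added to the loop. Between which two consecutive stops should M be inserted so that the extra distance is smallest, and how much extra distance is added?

Minimum extra distance: 3 min, inserting M between Z and E.

Insertion cost between consecutive stops i–j is d(i,M) + d(M,j) − d(i,j):
  between H and U: 32 + 22 − 13 = 41
  between U and Z: 22 + 25 − 24 = 23
  between Z and E: 25 + 11 − 33 = 3
  between E and H: 11 + 32 − 27 = 16
Cheapest insertion is between Z and E, adding 3.
New total = 97 + 3 = 100.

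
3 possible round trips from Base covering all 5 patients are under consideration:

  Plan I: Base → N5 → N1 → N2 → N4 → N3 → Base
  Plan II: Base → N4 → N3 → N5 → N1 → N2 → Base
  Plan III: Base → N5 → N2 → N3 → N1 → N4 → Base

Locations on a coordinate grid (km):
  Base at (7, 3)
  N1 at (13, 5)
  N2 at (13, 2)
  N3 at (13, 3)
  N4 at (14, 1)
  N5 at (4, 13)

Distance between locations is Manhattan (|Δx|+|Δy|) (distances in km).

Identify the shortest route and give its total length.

Shortest is Plan I, total 44 km.

Plan I: 13 + 17 + 3 + 2 + 3 + 6 = 44
Plan II: 9 + 3 + 19 + 17 + 3 + 7 = 58
Plan III: 13 + 20 + 1 + 2 + 5 + 9 = 50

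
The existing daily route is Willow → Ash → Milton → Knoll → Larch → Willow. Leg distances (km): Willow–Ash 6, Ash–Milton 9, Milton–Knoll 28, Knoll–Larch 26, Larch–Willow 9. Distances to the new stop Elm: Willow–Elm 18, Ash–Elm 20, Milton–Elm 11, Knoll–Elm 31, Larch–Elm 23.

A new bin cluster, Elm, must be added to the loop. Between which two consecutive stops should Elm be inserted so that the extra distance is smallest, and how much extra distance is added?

+14 km — insert Elm between Milton and Knoll.

Insertion cost between consecutive stops i–j is d(i,Elm) + d(Elm,j) − d(i,j):
  between Willow and Ash: 18 + 20 − 6 = 32
  between Ash and Milton: 20 + 11 − 9 = 22
  between Milton and Knoll: 11 + 31 − 28 = 14
  between Knoll and Larch: 31 + 23 − 26 = 28
  between Larch and Willow: 23 + 18 − 9 = 32
Cheapest insertion is between Milton and Knoll, adding 14.
New total = 78 + 14 = 92.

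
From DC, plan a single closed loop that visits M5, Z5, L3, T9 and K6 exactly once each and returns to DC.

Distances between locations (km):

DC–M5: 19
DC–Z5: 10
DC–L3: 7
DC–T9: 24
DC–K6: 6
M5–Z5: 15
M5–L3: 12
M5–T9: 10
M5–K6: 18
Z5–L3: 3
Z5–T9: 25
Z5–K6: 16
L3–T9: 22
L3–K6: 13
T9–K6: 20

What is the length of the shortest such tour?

There are 60 distinct closed tours to check (reversals are equivalent).
DC → M5 → Z5 → L3 → T9 → K6 → DC: 19+15+3+22+20+6 = 85
DC → M5 → Z5 → L3 → K6 → T9 → DC: 19+15+3+13+20+24 = 94
DC → M5 → Z5 → T9 → L3 → K6 → DC: 19+15+25+22+13+6 = 100
DC → M5 → Z5 → T9 → K6 → L3 → DC: 19+15+25+20+13+7 = 99
DC → M5 → Z5 → K6 → L3 → T9 → DC: 19+15+16+13+22+24 = 109
DC → M5 → Z5 → K6 → T9 → L3 → DC: 19+15+16+20+22+7 = 99
DC → M5 → L3 → Z5 → T9 → K6 → DC: 19+12+3+25+20+6 = 85
DC → M5 → L3 → Z5 → K6 → T9 → DC: 19+12+3+16+20+24 = 94
DC → M5 → L3 → T9 → Z5 → K6 → DC: 19+12+22+25+16+6 = 100
DC → M5 → L3 → T9 → K6 → Z5 → DC: 19+12+22+20+16+10 = 99
DC → M5 → L3 → K6 → Z5 → T9 → DC: 19+12+13+16+25+24 = 109
DC → M5 → L3 → K6 → T9 → Z5 → DC: 19+12+13+20+25+10 = 99
DC → M5 → T9 → Z5 → L3 → K6 → DC: 19+10+25+3+13+6 = 76
DC → M5 → T9 → Z5 → K6 → L3 → DC: 19+10+25+16+13+7 = 90
… (46 more)
DC → Z5 → L3 → M5 → T9 → K6 → DC: 10+3+12+10+20+6 = 61  ← best
The minimum is 61.
One optimal route: DC → Z5 → L3 → M5 → T9 → K6 → DC (or its reverse).

61 km — the shortest possible round trip.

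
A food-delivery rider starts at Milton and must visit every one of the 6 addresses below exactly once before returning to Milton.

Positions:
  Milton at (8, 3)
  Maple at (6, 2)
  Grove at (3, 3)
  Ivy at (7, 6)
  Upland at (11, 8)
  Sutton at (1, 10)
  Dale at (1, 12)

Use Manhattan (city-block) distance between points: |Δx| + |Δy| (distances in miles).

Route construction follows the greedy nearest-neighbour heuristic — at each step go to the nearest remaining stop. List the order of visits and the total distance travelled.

Total distance 50 miles via the nearest-neighbour route Milton → Maple → Grove → Ivy → Upland → Sutton → Dale → Milton.

Milton → [Maple:3 / Ivy:4 / Grove:5 / Upland:8 / Sutton:14 / Dale:16] → Maple (3)
Maple → [Grove:4 / Ivy:5 / Upland:11 / Sutton:13 / Dale:15] → Grove (4)
Grove → [Ivy:7 / Sutton:9 / Dale:11 / Upland:13] → Ivy (7)
Ivy → [Upland:6 / Sutton:10 / Dale:12] → Upland (6)
Upland → [Sutton:12 / Dale:14] → Sutton (12)
Sutton → [Dale:2] → Dale (2)
Return Dale→Milton: 16.
Total = 3 + 4 + 7 + 6 + 12 + 2 + 16 = 50.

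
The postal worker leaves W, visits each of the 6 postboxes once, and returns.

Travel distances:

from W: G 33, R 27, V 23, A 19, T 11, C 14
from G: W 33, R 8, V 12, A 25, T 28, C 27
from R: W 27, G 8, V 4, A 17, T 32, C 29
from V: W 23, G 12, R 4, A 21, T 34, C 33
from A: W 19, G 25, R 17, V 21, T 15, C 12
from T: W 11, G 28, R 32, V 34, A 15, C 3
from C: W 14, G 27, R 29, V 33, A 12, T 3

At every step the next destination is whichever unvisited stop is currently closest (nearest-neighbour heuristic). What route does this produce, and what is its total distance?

Nearest-neighbour total = 92; route W → T → C → A → R → V → G → W.

W → [T:11 / C:14 / A:19 / V:23 / R:27 / G:33] → T (11)
T → [C:3 / A:15 / G:28 / R:32 / V:34] → C (3)
C → [A:12 / G:27 / R:29 / V:33] → A (12)
A → [R:17 / V:21 / G:25] → R (17)
R → [V:4 / G:8] → V (4)
V → [G:12] → G (12)
Return G→W: 33.
Total = 11 + 3 + 12 + 17 + 4 + 12 + 33 = 92.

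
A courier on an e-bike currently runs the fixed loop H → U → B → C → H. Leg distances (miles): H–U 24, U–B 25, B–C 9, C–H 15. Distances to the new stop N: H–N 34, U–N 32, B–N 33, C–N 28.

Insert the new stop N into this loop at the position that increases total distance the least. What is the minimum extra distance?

+40 miles — insert N between U and B.

Insertion cost between consecutive stops i–j is d(i,N) + d(N,j) − d(i,j):
  between H and U: 34 + 32 − 24 = 42
  between U and B: 32 + 33 − 25 = 40
  between B and C: 33 + 28 − 9 = 52
  between C and H: 28 + 34 − 15 = 47
Cheapest insertion is between U and B, adding 40.
New total = 73 + 40 = 113.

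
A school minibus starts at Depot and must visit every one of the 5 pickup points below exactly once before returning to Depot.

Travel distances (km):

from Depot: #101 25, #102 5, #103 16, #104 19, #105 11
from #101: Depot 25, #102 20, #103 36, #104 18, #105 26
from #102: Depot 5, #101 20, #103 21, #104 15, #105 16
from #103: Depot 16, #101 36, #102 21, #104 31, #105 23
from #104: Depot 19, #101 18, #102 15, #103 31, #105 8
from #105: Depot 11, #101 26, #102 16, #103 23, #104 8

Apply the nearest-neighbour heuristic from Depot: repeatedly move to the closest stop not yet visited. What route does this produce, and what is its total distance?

112 km along Depot → #102 → #104 → #105 → #103 → #101 → Depot.

From Depot: distances to unvisited — #102=5, #105=11, #103=16, #104=19, #101=25. Nearest is #102 (5).
From #102: distances to unvisited — #104=15, #105=16, #101=20, #103=21. Nearest is #104 (15).
From #104: distances to unvisited — #105=8, #101=18, #103=31. Nearest is #105 (8).
From #105: distances to unvisited — #103=23, #101=26. Nearest is #103 (23).
From #103: distances to unvisited — #101=36. Nearest is #101 (36).
Return #101→Depot: 25.
Total = 5 + 15 + 8 + 23 + 36 + 25 = 112.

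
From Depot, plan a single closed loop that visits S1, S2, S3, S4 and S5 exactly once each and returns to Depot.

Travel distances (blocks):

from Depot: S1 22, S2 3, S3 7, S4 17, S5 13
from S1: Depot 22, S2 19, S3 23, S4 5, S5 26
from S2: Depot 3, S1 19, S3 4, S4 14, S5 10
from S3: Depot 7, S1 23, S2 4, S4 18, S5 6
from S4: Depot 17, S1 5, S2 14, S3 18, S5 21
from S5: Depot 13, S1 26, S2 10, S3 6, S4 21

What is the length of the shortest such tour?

61 blocks — the shortest possible round trip.

With 5 stops there are 5!/2 = 60 distinct round trips (a route and its reverse cost the same).
Depot - S1 - S2 - S3 - S4 - S5 - Depot: 22+19+4+18+21+13 = 97
Depot - S1 - S2 - S3 - S5 - S4 - Depot: 22+19+4+6+21+17 = 89
Depot - S1 - S2 - S4 - S3 - S5 - Depot: 22+19+14+18+6+13 = 92
Depot - S1 - S2 - S4 - S5 - S3 - Depot: 22+19+14+21+6+7 = 89
Depot - S1 - S2 - S5 - S3 - S4 - Depot: 22+19+10+6+18+17 = 92
Depot - S1 - S2 - S5 - S4 - S3 - Depot: 22+19+10+21+18+7 = 97
Depot - S1 - S3 - S2 - S4 - S5 - Depot: 22+23+4+14+21+13 = 97
Depot - S1 - S3 - S2 - S5 - S4 - Depot: 22+23+4+10+21+17 = 97
Depot - S1 - S3 - S4 - S2 - S5 - Depot: 22+23+18+14+10+13 = 100
Depot - S1 - S3 - S4 - S5 - S2 - Depot: 22+23+18+21+10+3 = 97
Depot - S1 - S3 - S5 - S2 - S4 - Depot: 22+23+6+10+14+17 = 92
Depot - S1 - S3 - S5 - S4 - S2 - Depot: 22+23+6+21+14+3 = 89
Depot - S1 - S4 - S2 - S3 - S5 - Depot: 22+5+14+4+6+13 = 64
Depot - S1 - S4 - S2 - S5 - S3 - Depot: 22+5+14+10+6+7 = 64
… (46 more)
Depot - S1 - S4 - S5 - S3 - S2 - Depot: 22+5+21+6+4+3 = 61  ← best
The minimum is 61.
One optimal route: Depot → S1 → S4 → S5 → S3 → S2 → Depot (or its reverse).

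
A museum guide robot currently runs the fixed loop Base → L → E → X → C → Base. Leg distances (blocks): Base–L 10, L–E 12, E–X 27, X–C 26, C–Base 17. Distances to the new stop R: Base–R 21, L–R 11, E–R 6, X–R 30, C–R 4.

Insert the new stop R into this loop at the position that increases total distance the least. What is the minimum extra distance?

Insertion cost between consecutive stops i–j is d(i,R) + d(R,j) − d(i,j):
  between Base and L: 21 + 11 − 10 = 22
  between L and E: 11 + 6 − 12 = 5
  between E and X: 6 + 30 − 27 = 9
  between X and C: 30 + 4 − 26 = 8
  between C and Base: 4 + 21 − 17 = 8
Cheapest insertion is between L and E, adding 5.
New total = 92 + 5 = 97.

Minimum extra distance: 5 blocks, inserting R between L and E.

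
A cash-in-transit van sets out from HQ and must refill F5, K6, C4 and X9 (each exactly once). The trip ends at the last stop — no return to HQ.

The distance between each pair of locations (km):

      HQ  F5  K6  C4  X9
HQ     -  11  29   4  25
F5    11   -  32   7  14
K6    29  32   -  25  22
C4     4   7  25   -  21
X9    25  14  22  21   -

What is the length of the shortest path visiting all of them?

There are 4! = 24 possible orderings.
HQ - F5 - K6 - C4 - X9: 11+32+25+21 = 89
HQ - F5 - K6 - X9 - C4: 11+32+22+21 = 86
HQ - F5 - C4 - K6 - X9: 11+7+25+22 = 65
HQ - F5 - C4 - X9 - K6: 11+7+21+22 = 61
HQ - F5 - X9 - K6 - C4: 11+14+22+25 = 72
HQ - F5 - X9 - C4 - K6: 11+14+21+25 = 71
HQ - K6 - F5 - C4 - X9: 29+32+7+21 = 89
HQ - K6 - F5 - X9 - C4: 29+32+14+21 = 96
HQ - K6 - C4 - F5 - X9: 29+25+7+14 = 75
HQ - K6 - C4 - X9 - F5: 29+25+21+14 = 89
HQ - K6 - X9 - F5 - C4: 29+22+14+7 = 72
HQ - K6 - X9 - C4 - F5: 29+22+21+7 = 79
HQ - C4 - F5 - K6 - X9: 4+7+32+22 = 65
HQ - C4 - F5 - X9 - K6: 4+7+14+22 = 47
… (10 more)
The minimum is 47.
One shortest path: HQ → C4 → F5 → X9 → K6.

Minimum one-way distance = 47 km.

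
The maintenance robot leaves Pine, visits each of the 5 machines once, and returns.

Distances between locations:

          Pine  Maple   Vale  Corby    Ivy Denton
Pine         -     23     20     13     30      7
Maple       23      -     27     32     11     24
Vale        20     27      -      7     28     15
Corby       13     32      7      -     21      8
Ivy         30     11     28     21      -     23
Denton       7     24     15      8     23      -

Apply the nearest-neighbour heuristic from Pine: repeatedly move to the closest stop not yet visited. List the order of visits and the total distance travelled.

Nearest-neighbour total = 90; route Pine → Denton → Corby → Vale → Maple → Ivy → Pine.

At Pine the remaining stops are Denton 7, Corby 13, Vale 20, Maple 23, Ivy 30; go to Denton.
At Denton the remaining stops are Corby 8, Vale 15, Ivy 23, Maple 24; go to Corby.
At Corby the remaining stops are Vale 7, Ivy 21, Maple 32; go to Vale.
At Vale the remaining stops are Maple 27, Ivy 28; go to Maple.
At Maple the remaining stops are Ivy 11; go to Ivy.
Return Ivy→Pine: 30.
Total = 7 + 8 + 7 + 27 + 11 + 30 = 90.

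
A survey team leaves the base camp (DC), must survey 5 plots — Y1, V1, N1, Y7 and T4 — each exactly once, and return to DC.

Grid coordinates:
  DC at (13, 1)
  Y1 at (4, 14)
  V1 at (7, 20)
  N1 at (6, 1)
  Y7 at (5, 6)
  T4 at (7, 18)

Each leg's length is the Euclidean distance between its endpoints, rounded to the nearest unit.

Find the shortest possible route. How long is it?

There are 60 distinct closed tours to check (reversals are equivalent).
DC-Y1-V1-N1-Y7-T4-DC: 16+7+19+5+12+18 = 77
DC-Y1-V1-N1-T4-Y7-DC: 16+7+19+17+12+9 = 80
DC-Y1-V1-Y7-N1-T4-DC: 16+7+14+5+17+18 = 77
DC-Y1-V1-Y7-T4-N1-DC: 16+7+14+12+17+7 = 73
DC-Y1-V1-T4-N1-Y7-DC: 16+7+2+17+5+9 = 56
DC-Y1-V1-T4-Y7-N1-DC: 16+7+2+12+5+7 = 49
DC-Y1-N1-V1-Y7-T4-DC: 16+13+19+14+12+18 = 92
DC-Y1-N1-V1-T4-Y7-DC: 16+13+19+2+12+9 = 71
DC-Y1-N1-Y7-V1-T4-DC: 16+13+5+14+2+18 = 68
DC-Y1-N1-Y7-T4-V1-DC: 16+13+5+12+2+20 = 68
DC-Y1-N1-T4-V1-Y7-DC: 16+13+17+2+14+9 = 71
DC-Y1-N1-T4-Y7-V1-DC: 16+13+17+12+14+20 = 92
DC-Y1-Y7-V1-N1-T4-DC: 16+8+14+19+17+18 = 92
DC-Y1-Y7-V1-T4-N1-DC: 16+8+14+2+17+7 = 64
… (46 more)
DC-V1-T4-Y1-Y7-N1-DC: 20+2+5+8+5+7 = 47  ← best
The minimum is 47.
One optimal route: DC → V1 → T4 → Y1 → Y7 → N1 → DC (or its reverse).

Minimum total distance: 47.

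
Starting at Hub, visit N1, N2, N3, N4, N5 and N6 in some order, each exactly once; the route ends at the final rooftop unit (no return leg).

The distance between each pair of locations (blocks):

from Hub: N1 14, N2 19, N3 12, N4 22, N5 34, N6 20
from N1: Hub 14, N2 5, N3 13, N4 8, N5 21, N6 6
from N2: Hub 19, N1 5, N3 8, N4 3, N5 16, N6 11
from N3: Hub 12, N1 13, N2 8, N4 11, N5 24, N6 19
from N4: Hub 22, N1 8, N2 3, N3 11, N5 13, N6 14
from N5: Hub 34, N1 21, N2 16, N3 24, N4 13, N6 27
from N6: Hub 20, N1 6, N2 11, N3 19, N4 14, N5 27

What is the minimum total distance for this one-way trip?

There are 6! = 720 possible orderings.
Hub → N1 → N2 → N3 → N4 → N5 → N6: 14+5+8+11+13+27 = 78
Hub → N1 → N2 → N3 → N4 → N6 → N5: 14+5+8+11+14+27 = 79
Hub → N1 → N2 → N3 → N5 → N4 → N6: 14+5+8+24+13+14 = 78
Hub → N1 → N2 → N3 → N5 → N6 → N4: 14+5+8+24+27+14 = 92
Hub → N1 → N2 → N3 → N6 → N4 → N5: 14+5+8+19+14+13 = 73
Hub → N1 → N2 → N3 → N6 → N5 → N4: 14+5+8+19+27+13 = 86
Hub → N1 → N2 → N4 → N3 → N5 → N6: 14+5+3+11+24+27 = 84
Hub → N1 → N2 → N4 → N3 → N6 → N5: 14+5+3+11+19+27 = 79
… (712 more)
Hub → N3 → N1 → N6 → N2 → N4 → N5: 12+13+6+11+3+13 = 58  ← best
The minimum is 58.
One shortest path: Hub → N3 → N1 → N6 → N2 → N4 → N5.

58 blocks — the minimum one-way total.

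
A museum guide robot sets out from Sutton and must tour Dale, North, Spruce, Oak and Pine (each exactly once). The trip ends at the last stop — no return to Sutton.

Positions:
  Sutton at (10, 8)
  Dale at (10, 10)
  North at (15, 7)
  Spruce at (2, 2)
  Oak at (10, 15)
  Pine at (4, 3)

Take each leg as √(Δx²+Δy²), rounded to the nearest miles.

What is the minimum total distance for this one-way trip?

There are 5! = 120 possible orderings.
Sutton - Dale - North - Spruce - Oak - Pine: 2+6+14+15+13 = 50
Sutton - Dale - North - Spruce - Pine - Oak: 2+6+14+2+13 = 37
Sutton - Dale - North - Oak - Spruce - Pine: 2+6+9+15+2 = 34
Sutton - Dale - North - Oak - Pine - Spruce: 2+6+9+13+2 = 32
Sutton - Dale - North - Pine - Spruce - Oak: 2+6+12+2+15 = 37
Sutton - Dale - North - Pine - Oak - Spruce: 2+6+12+13+15 = 48
Sutton - Dale - Spruce - North - Oak - Pine: 2+11+14+9+13 = 49
Sutton - Dale - Spruce - North - Pine - Oak: 2+11+14+12+13 = 52
Sutton - Dale - Spruce - Oak - North - Pine: 2+11+15+9+12 = 49
Sutton - Dale - Spruce - Oak - Pine - North: 2+11+15+13+12 = 53
Sutton - Dale - Spruce - Pine - North - Oak: 2+11+2+12+9 = 36
Sutton - Dale - Spruce - Pine - Oak - North: 2+11+2+13+9 = 37
Sutton - Dale - Oak - North - Spruce - Pine: 2+5+9+14+2 = 32
Sutton - Dale - Oak - North - Pine - Spruce: 2+5+9+12+2 = 30
… (106 more)
The minimum is 30.
One shortest path: Sutton → Dale → Oak → North → Pine → Spruce.

30 miles — the minimum one-way total.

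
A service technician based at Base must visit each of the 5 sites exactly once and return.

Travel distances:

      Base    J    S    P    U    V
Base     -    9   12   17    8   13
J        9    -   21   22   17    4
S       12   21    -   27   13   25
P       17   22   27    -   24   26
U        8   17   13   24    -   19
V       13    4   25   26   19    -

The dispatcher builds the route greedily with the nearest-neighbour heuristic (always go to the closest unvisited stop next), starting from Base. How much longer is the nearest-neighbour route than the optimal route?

Base: U=8, J=9, S=12, V=13, P=17 ⇒ U
U: S=13, J=17, V=19, P=24 ⇒ S
S: J=21, V=25, P=27 ⇒ J
J: V=4, P=22 ⇒ V
V: P=26 ⇒ P
NN route Base → U → S → J → V → P → Base costs 89.
Optimal: Base → J → V → P → S → U → Base costs 87 (by enumerating all 60 distinct tours).
Excess = 89 − 87 = 2.

2 longer than the optimal tour.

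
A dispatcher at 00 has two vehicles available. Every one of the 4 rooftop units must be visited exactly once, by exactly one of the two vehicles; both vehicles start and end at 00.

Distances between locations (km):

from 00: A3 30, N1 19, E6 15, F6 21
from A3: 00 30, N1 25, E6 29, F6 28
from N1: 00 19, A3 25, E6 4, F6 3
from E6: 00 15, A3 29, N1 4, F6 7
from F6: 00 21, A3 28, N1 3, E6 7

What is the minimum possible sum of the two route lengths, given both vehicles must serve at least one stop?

103 km — the smallest possible combined total.

Check every non-empty split of the stops between the two vehicles; for each half take its own optimal tour:
  {A3} + {N1, E6, F6}: 60 + 43 = 103
  {N1} + {A3, E6, F6}: 38 + 80 = 118
  {A3, N1} + {E6, F6}: 74 + 43 = 117
  {E6} + {A3, N1, F6}: 30 + 79 = 109
  {A3, E6} + {N1, F6}: 74 + 43 = 117
  {N1, E6} + {A3, F6}: 38 + 79 = 117
  … (7 splits in total)
Best: vehicle 1 00 → A3 → 00 = 60; vehicle 2 00 → E6 → N1 → F6 → 00 = 43; combined 103.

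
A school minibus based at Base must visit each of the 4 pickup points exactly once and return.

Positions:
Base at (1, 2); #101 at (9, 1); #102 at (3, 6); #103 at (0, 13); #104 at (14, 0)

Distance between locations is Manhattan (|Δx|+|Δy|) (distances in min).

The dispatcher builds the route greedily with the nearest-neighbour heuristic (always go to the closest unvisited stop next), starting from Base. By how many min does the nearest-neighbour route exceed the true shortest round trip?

Base: #102=6, #101=9, #103=12, #104=15 ⇒ #102
#102: #103=10, #101=11, #104=17 ⇒ #103
#103: #101=21, #104=27 ⇒ #101
#101: #104=6 ⇒ #104
NN route Base → #102 → #103 → #101 → #104 → Base costs 58.
Optimal: Base → #101 → #104 → #102 → #103 → Base costs 54 (by enumerating all 12 distinct tours).
Excess = 58 − 54 = 4.

4 min longer than the optimal tour.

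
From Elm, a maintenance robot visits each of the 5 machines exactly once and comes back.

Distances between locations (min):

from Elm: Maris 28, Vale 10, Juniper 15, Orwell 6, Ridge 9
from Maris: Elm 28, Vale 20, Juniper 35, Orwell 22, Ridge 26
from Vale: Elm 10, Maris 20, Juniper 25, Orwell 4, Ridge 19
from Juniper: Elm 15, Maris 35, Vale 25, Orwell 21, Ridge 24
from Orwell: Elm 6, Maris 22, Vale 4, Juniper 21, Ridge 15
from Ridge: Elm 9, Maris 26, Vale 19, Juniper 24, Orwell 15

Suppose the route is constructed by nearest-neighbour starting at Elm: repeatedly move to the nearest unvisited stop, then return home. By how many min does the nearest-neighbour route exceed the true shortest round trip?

Excess over optimum: 21 min.

Elm: Orwell=6, Ridge=9, Vale=10, Juniper=15, Maris=28 ⇒ Orwell
Orwell: Vale=4, Ridge=15, Juniper=21, Maris=22 ⇒ Vale
Vale: Ridge=19, Maris=20, Juniper=25 ⇒ Ridge
Ridge: Juniper=24, Maris=26 ⇒ Juniper
Juniper: Maris=35 ⇒ Maris
NN route Elm → Orwell → Vale → Ridge → Juniper → Maris → Elm costs 116.
Optimal: Elm → Juniper → Orwell → Vale → Maris → Ridge → Elm costs 95 (by enumerating all 60 distinct tours).
Excess = 116 − 95 = 21.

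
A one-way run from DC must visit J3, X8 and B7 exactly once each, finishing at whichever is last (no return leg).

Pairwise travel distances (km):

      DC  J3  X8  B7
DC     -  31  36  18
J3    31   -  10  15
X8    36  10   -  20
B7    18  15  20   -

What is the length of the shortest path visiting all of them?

Minimum one-way distance = 43 km.

There are 3! = 6 possible orderings.
DC → J3 → X8 → B7: 31+10+20 = 61
DC → J3 → B7 → X8: 31+15+20 = 66
DC → X8 → J3 → B7: 36+10+15 = 61
DC → X8 → B7 → J3: 36+20+15 = 71
DC → B7 → J3 → X8: 18+15+10 = 43
DC → B7 → X8 → J3: 18+20+10 = 48
The minimum is 43.
One shortest path: DC → B7 → J3 → X8.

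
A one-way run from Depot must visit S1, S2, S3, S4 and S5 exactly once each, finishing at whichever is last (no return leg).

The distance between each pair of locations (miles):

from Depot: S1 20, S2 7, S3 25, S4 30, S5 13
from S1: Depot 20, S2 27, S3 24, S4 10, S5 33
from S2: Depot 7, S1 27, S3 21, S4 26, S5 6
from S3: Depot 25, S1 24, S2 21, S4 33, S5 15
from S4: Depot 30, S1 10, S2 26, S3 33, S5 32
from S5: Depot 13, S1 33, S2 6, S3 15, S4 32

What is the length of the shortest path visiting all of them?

Minimum one-way distance = 62 miles.

There are 5! = 120 possible orderings.
Depot - S1 - S2 - S3 - S4 - S5: 20+27+21+33+32 = 133
Depot - S1 - S2 - S3 - S5 - S4: 20+27+21+15+32 = 115
Depot - S1 - S2 - S4 - S3 - S5: 20+27+26+33+15 = 121
Depot - S1 - S2 - S4 - S5 - S3: 20+27+26+32+15 = 120
Depot - S1 - S2 - S5 - S3 - S4: 20+27+6+15+33 = 101
Depot - S1 - S2 - S5 - S4 - S3: 20+27+6+32+33 = 118
Depot - S1 - S3 - S2 - S4 - S5: 20+24+21+26+32 = 123
Depot - S1 - S3 - S2 - S5 - S4: 20+24+21+6+32 = 103
Depot - S1 - S3 - S4 - S2 - S5: 20+24+33+26+6 = 109
Depot - S1 - S3 - S4 - S5 - S2: 20+24+33+32+6 = 115
Depot - S1 - S3 - S5 - S2 - S4: 20+24+15+6+26 = 91
Depot - S1 - S3 - S5 - S4 - S2: 20+24+15+32+26 = 117
Depot - S1 - S4 - S2 - S3 - S5: 20+10+26+21+15 = 92
Depot - S1 - S4 - S2 - S5 - S3: 20+10+26+6+15 = 77
… (106 more)
Depot - S2 - S5 - S3 - S1 - S4: 7+6+15+24+10 = 62  ← best
The minimum is 62.
One shortest path: Depot → S2 → S5 → S3 → S1 → S4.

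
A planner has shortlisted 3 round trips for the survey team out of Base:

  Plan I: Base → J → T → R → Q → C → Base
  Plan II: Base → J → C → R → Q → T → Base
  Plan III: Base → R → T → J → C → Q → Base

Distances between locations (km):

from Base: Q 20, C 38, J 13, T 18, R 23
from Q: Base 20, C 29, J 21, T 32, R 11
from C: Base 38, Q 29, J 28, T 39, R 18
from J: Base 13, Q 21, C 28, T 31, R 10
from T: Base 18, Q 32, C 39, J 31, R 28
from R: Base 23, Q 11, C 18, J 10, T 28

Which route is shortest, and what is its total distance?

120 km — Plan II is the shortest.

Plan I: 13 + 31 + 28 + 11 + 29 + 38 = 150
Plan II: 13 + 28 + 18 + 11 + 32 + 18 = 120
Plan III: 23 + 28 + 31 + 28 + 29 + 20 = 159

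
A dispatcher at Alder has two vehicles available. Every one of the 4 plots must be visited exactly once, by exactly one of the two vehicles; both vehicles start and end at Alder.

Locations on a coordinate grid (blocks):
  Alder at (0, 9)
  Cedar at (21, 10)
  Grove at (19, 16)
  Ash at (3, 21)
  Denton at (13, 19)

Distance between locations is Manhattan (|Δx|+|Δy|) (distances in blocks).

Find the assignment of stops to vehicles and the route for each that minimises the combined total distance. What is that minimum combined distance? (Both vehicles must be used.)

Check every non-empty split of the stops between the two vehicles; for each half take its own optimal tour:
  {Cedar} + {Grove, Ash, Denton}: 44 + 62 = 106
  {Grove} + {Cedar, Ash, Denton}: 52 + 66 = 118
  {Cedar, Grove} + {Ash, Denton}: 56 + 50 = 106
  {Ash} + {Cedar, Grove, Denton}: 30 + 62 = 92
  {Cedar, Ash} + {Grove, Denton}: 66 + 58 = 124
  {Grove, Ash} + {Cedar, Denton}: 62 + 62 = 124
  … (7 splits in total)
Best: vehicle 1 Alder → Ash → Alder = 30; vehicle 2 Alder → Cedar → Grove → Denton → Alder = 62; combined 92.

92 blocks — the smallest possible combined total.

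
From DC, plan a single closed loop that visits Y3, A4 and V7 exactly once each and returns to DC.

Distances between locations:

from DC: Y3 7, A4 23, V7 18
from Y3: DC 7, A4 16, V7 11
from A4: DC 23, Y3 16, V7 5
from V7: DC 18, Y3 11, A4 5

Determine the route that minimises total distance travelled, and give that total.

46 — the shortest possible round trip.

DC→Y3→A4→V7→DC: 7+16+5+18 = 46
DC→Y3→V7→A4→DC: 7+11+5+23 = 46
DC→A4→Y3→V7→DC: 23+16+11+18 = 68
The minimum is 46.
One optimal route: DC → Y3 → A4 → V7 → DC (or its reverse).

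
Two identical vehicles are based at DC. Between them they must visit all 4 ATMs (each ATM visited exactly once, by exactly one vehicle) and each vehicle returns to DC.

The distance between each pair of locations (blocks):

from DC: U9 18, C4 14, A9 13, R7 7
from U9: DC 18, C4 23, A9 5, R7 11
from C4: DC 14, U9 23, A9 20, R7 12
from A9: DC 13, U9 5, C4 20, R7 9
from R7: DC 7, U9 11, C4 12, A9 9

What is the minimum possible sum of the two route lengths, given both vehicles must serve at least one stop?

64 blocks — the smallest possible combined total.

Try each way of splitting the stops between the two vehicles (each non-empty) and, for each split, find the best tour for each vehicle:
  {U9} + {C4, A9, R7}: 36 + 48 = 84
  {C4} + {U9, A9, R7}: 28 + 36 = 64
  {U9, C4} + {A9, R7}: 55 + 29 = 84
  {A9} + {U9, C4, R7}: 26 + 55 = 81
  {U9, A9} + {C4, R7}: 36 + 33 = 69
  {C4, A9} + {U9, R7}: 47 + 36 = 83
  … (7 splits in total)
Best: vehicle 1 DC → C4 → DC = 28; vehicle 2 DC → A9 → U9 → R7 → DC = 36; combined 64.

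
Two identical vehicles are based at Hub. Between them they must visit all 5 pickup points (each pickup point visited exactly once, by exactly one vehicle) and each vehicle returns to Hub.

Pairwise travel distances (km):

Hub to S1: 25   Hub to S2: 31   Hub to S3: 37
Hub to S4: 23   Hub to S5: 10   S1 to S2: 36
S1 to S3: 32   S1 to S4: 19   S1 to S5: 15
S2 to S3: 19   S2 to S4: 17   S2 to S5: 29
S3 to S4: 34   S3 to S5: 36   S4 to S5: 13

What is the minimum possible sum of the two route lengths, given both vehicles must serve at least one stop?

136 km — the smallest possible combined total.

Try each way of splitting the stops between the two vehicles (each non-empty) and, for each split, find the best tour for each vehicle:
  {S1} + {S2, S3, S4, S5}: 50 + 96 = 146
  {S2} + {S1, S3, S4, S5}: 62 + 111 = 173
  {S1, S2} + {S3, S4, S5}: 92 + 94 = 186
  {S3} + {S1, S2, S4, S5}: 74 + 92 = 166
  {S1, S3} + {S2, S4, S5}: 94 + 71 = 165
  {S2, S3} + {S1, S4, S5}: 87 + 67 = 154
  … (15 splits in total)
  {S1, S2, S3, S4} + {S5}: 116 + 20 = 136  ← best
Best: vehicle 1 Hub → S1 → S3 → S2 → S4 → Hub = 116; vehicle 2 Hub → S5 → Hub = 20; combined 136.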